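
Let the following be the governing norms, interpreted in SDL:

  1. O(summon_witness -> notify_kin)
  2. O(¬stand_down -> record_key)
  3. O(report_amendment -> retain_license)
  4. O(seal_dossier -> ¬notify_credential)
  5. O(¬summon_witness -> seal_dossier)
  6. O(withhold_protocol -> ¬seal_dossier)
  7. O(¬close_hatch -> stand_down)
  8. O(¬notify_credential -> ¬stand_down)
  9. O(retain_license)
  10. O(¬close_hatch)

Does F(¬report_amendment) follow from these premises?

Premise 3 is O(report_amendment -> retain_license); even if O(retain_license) held, inferring O(report_amendment) would be affirming the consequent — invalid.
No other premise forces O(report_amendment). An ideal world satisfying every premise can still have ¬report_amendment true, so F(¬report_amendment) is not derivable.

No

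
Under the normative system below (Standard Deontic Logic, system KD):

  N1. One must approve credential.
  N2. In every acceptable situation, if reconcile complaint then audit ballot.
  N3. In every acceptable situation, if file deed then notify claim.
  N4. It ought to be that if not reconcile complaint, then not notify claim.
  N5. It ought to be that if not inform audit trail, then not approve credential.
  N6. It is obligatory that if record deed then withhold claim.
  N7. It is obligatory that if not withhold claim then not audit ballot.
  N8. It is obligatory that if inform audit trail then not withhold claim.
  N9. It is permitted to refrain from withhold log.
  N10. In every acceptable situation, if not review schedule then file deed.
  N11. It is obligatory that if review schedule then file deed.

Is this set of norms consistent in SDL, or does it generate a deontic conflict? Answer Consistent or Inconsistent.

Inconsistent

By case analysis on ¬review_schedule: premise 10 gives O(¬review_schedule → file_deed) and premise 11 gives O(review_schedule → file_deed), so O(file_deed) either way.
Applying K to premise 3 (O(file_deed → notify_claim)) and O(file_deed) yields O(notify_claim).
Premise 4 is O(¬reconcile_complaint → ¬notify_claim); contrapositively O(notify_claim → reconcile_complaint). Since O(notify_claim) holds, K gives O(reconcile_complaint).
From O(reconcile_complaint) and premise 2, O(reconcile_complaint → audit_ballot), we obtain O(audit_ballot).
The contrapositive of premise 7 (O(¬withhold_claim → ¬audit_ballot)) is O(audit_ballot → withhold_claim), and O(audit_ballot) is already established, so O(withhold_claim).
The contrapositive of premise 8 (O(inform_audit_trail → ¬withhold_claim)) is O(withhold_claim → ¬inform_audit_trail), and O(withhold_claim) is already established, so O(¬inform_audit_trail).
From O(¬inform_audit_trail) and premise 5, O(¬inform_audit_trail → ¬approve_credential), we obtain O(¬approve_credential).
But premise 1 directly asserts O(approve_credential).
We now have both O(¬approve_credential) and O(approve_credential) — approve_credential is simultaneously obligatory and forbidden, violating the D-axiom.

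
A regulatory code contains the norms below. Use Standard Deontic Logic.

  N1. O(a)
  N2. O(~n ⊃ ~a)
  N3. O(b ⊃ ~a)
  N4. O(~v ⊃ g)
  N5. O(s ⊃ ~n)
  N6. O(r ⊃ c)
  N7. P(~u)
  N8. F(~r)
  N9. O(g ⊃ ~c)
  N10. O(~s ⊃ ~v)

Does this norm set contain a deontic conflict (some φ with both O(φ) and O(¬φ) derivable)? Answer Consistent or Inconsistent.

Inconsistent

F(~r) at premise 8 means O(r).
From O(r) and premise 6, O(r ⊃ c), we obtain O(c).
Premise 9, O(g ⊃ ~c), contraposes to O(c ⊃ ~g); with O(c) we get O(~g).
Premise 4, O(~v ⊃ g), contraposes to O(~g ⊃ v); with O(~g) we get O(v).
The contrapositive of premise 10 (O(~s ⊃ ~v)) is O(v ⊃ s), and O(v) is already established, so O(s).
Applying K to premise 5 (O(s ⊃ ~n)) and O(s) yields O(~n).
Premise 2 is O(~n ⊃ ~a); since O(~n), deontic closure gives O(~a).
But premise 1 directly asserts O(a).
We now have both O(~a) and O(a) — a is simultaneously obligatory and forbidden, violating the D-axiom.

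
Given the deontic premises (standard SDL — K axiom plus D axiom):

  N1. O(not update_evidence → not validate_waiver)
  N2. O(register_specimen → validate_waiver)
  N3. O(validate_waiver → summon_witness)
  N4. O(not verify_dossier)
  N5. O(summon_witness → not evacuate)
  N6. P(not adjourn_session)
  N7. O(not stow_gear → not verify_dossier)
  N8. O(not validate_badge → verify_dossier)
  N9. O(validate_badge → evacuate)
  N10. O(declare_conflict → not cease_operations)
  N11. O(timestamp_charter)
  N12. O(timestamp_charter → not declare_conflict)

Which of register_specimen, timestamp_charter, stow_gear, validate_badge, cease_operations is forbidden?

Premise 4 gives O(not verify_dossier).
Premise 8, O(not validate_badge → verify_dossier), contraposes to O(not verify_dossier → validate_badge); with O(not verify_dossier) we get O(validate_badge).
From O(validate_badge) and premise 9, O(validate_badge → evacuate), we obtain O(evacuate).
Premise 5, O(summon_witness → not evacuate), contraposes to O(evacuate → not summon_witness); with O(evacuate) we get O(not summon_witness).
Premise 3, O(validate_waiver → summon_witness), contraposes to O(not summon_witness → not validate_waiver); with O(not summon_witness) we get O(not validate_waiver).
The contrapositive of premise 2 (O(register_specimen → validate_waiver)) is O(not validate_waiver → not register_specimen), and O(not validate_waiver) is already established, so O(not register_specimen).
So O(not register_specimen) holds, i.e. register_specimen is forbidden. None of the other listed options is forbidden under the premises.

register_specimen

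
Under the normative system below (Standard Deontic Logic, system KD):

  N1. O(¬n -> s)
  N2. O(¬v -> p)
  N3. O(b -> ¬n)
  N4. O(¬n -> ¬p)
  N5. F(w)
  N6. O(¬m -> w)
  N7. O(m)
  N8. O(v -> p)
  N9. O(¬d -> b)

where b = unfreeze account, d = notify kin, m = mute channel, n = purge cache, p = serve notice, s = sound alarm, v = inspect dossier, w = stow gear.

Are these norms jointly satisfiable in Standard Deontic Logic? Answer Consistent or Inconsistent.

Premise 6 is O(¬m -> w), but O(¬m) is not derivable from the premises, so it does not yield O(w).
So O(w) is not derivable, and the apparent clash with O(¬w) does not arise.
A world satisfying every obligation exists (e.g. b=false, d=true, m=true, n=true, p=true, s=false, v=false, w=false); no atom is both obligatory and forbidden, so the set is consistent.

Consistent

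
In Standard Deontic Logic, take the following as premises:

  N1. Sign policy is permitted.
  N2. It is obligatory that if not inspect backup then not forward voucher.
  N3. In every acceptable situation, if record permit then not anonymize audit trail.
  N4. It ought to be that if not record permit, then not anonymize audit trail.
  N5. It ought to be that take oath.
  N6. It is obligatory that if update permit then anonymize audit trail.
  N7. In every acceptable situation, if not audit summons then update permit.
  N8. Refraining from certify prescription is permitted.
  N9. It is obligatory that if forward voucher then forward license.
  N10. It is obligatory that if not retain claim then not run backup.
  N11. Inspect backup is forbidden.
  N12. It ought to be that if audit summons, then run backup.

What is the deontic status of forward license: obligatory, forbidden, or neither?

Premise 9 is O(forward_voucher → forward_license), but O(forward_voucher) is not derivable from the premises, so it does not yield O(forward_license).
No premise or chain of K-axiom applications forces O(forward_license), and none forces O(¬forward_license). So forward_license is neither obligatory nor forbidden under these norms.

Neither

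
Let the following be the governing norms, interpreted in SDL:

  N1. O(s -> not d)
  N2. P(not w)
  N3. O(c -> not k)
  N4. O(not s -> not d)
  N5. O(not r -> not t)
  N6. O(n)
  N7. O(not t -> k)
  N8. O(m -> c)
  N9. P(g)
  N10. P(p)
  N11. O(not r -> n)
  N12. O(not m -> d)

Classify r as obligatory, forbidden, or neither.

Premises 4 and 1 cover both cases: O(not s -> not d) and O(s -> not d). Since not s ∨ s is a tautology, O(not d) follows.
Premise 12, O(not m -> d), contraposes to O(not d -> m); with O(not d) we get O(m).
Applying K to premise 8 (O(m -> c)) and O(m) yields O(c).
Applying K to premise 3 (O(c -> not k)) and O(c) yields O(not k).
The contrapositive of premise 7 (O(not t -> k)) is O(not k -> t), and O(not k) is already established, so O(t).
Premise 5 is O(not r -> not t); contrapositively O(t -> r). Since O(t) holds, K gives O(r).
Premises 2, 6, 9, 10, 11 do not contribute to this derivation.
Hence r is obligatory.

Obligatory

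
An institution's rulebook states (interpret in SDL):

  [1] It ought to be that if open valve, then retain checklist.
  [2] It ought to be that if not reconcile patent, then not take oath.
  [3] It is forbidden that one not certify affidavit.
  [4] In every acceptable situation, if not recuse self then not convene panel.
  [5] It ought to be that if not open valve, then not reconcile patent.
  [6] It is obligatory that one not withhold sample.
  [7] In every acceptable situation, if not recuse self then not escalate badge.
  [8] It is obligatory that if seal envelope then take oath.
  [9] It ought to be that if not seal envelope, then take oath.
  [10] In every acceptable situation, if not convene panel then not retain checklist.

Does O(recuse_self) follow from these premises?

Yes

Premises 8 and 9 cover both cases: O(seal_envelope → take_oath) and O(¬seal_envelope → take_oath). Since seal_envelope ∨ ¬seal_envelope is a tautology, O(take_oath) follows.
The contrapositive of premise 2 (O(¬reconcile_patent → ¬take_oath)) is O(take_oath → reconcile_patent), and O(take_oath) is already established, so O(reconcile_patent).
Premise 5 is O(¬open_valve → ¬reconcile_patent); contrapositively O(reconcile_patent → open_valve). Since O(reconcile_patent) holds, K gives O(open_valve).
Premise 1 is O(open_valve → retain_checklist); since O(open_valve), deontic closure gives O(retain_checklist).
Premise 10 is O(¬convene_panel → ¬retain_checklist); contrapositively O(retain_checklist → convene_panel). Since O(retain_checklist) holds, K gives O(convene_panel).
Premise 4, O(¬recuse_self → ¬convene_panel), contraposes to O(convene_panel → recuse_self); with O(convene_panel) we get O(recuse_self).
Premises 3, 6, 7 do not contribute to this derivation.
So O(recuse_self) follows.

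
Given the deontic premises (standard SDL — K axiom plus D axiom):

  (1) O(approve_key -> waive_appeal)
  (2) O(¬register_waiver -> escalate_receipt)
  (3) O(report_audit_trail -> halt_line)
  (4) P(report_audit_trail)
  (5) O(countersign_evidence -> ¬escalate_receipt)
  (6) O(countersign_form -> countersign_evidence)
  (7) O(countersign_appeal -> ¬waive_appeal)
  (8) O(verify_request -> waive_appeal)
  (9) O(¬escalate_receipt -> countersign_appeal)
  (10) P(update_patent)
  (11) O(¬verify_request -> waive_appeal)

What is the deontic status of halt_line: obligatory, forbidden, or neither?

Premise 3 is O(report_audit_trail -> halt_line), but O(report_audit_trail) is not derivable from the premises (the permission P(report_audit_trail) asserts only ¬O(¬report_audit_trail), not O(report_audit_trail)), so it does not yield O(halt_line).
No premise or chain of K-axiom applications forces O(halt_line), and none forces O(¬halt_line). So halt_line is neither obligatory nor forbidden under these norms.

Neither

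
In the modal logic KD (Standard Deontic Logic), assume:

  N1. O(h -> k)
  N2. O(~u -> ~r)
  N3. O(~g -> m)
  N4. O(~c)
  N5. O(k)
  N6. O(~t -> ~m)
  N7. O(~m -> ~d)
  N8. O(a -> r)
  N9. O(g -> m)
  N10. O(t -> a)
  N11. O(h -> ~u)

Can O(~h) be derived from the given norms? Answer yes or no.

By case analysis on g: premise 9 gives O(g -> m) and premise 3 gives O(~g -> m), so O(m) either way.
Premise 6 is O(~t -> ~m); contrapositively O(m -> t). Since O(m) holds, K gives O(t).
Premise 10 is O(t -> a); since O(t), deontic closure gives O(a).
With premise 8, O(a -> r), the K-axiom yields O(r).
Premise 2 is O(~u -> ~r); contrapositively O(r -> u). Since O(r) holds, K gives O(u).
The contrapositive of premise 11 (O(h -> ~u)) is O(u -> ~h), and O(u) is already established, so O(~h).
Premises 1, 4, 5, 7 do not contribute to this derivation.
So O(~h) follows.

Yes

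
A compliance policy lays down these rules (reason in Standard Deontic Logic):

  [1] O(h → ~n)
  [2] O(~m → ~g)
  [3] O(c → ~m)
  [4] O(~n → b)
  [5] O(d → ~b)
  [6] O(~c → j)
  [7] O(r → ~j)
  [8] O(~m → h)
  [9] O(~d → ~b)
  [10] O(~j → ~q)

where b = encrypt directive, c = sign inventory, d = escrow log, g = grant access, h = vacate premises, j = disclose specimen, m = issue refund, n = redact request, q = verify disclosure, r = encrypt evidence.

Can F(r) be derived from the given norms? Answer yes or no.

Yes

By case analysis on ~d: premise 9 gives O(~d → ~b) and premise 5 gives O(d → ~b), so O(~b) either way.
Premise 4 is O(~n → b); contrapositively O(~b → n). Since O(~b) holds, K gives O(n).
Premise 1, O(h → ~n), contraposes to O(n → ~h); with O(n) we get O(~h).
Premise 8 is O(~m → h); contrapositively O(~h → m). Since O(~h) holds, K gives O(m).
Premise 3 is O(c → ~m); contrapositively O(m → ~c). Since O(m) holds, K gives O(~c).
With premise 6, O(~c → j), the K-axiom yields O(j).
Premise 7, O(r → ~j), contraposes to O(j → ~r); with O(j) we get O(~r).
Premises 2, 10 do not contribute to this derivation.
So O(~r) holds, i.e. F(r). The claim follows.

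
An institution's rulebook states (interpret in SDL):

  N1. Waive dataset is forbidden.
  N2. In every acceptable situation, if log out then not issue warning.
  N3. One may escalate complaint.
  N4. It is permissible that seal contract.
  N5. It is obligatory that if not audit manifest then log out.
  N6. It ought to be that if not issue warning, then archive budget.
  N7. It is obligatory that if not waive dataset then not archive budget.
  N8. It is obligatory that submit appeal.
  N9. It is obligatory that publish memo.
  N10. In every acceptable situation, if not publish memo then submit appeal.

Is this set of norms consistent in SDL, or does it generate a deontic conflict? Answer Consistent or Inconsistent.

Consistent

Premise 10 is O(¬publish_memo → submit_appeal); even if O(submit_appeal) held, inferring O(¬publish_memo) would be affirming the consequent — invalid.
So O(¬publish_memo) is not derivable, and the apparent clash with O(publish_memo) does not arise.
A world satisfying every obligation exists (e.g. archive_budget=false, audit_manifest=true, escalate_complaint=false, issue_warning=true, log_out=false, publish_memo=true, seal_contract=false, submit_appeal=true, waive_dataset=false); no atom is both obligatory and forbidden, so the set is consistent.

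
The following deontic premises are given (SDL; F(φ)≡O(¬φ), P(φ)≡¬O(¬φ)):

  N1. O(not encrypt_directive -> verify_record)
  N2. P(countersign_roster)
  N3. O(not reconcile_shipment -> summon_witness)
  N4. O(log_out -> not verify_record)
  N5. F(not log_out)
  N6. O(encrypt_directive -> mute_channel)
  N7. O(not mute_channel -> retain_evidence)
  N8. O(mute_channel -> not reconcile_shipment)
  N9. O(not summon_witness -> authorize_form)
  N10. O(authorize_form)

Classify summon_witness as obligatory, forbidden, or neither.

Obligatory

Premise 5 is F(not log_out), i.e. O(log_out).
From O(log_out) and premise 4, O(log_out -> not verify_record), we obtain O(not verify_record).
Premise 1, O(not encrypt_directive -> verify_record), contraposes to O(not verify_record -> encrypt_directive); with O(not verify_record) we get O(encrypt_directive).
Premise 6 is O(encrypt_directive -> mute_channel); since O(encrypt_directive), deontic closure gives O(mute_channel).
Premise 8 is O(mute_channel -> not reconcile_shipment); since O(mute_channel), deontic closure gives O(not reconcile_shipment).
Applying K to premise 3 (O(not reconcile_shipment -> summon_witness)) and O(not reconcile_shipment) yields O(summon_witness).
Premises 2, 7, 9, 10 do not contribute to this derivation.
Hence summon_witness is obligatory.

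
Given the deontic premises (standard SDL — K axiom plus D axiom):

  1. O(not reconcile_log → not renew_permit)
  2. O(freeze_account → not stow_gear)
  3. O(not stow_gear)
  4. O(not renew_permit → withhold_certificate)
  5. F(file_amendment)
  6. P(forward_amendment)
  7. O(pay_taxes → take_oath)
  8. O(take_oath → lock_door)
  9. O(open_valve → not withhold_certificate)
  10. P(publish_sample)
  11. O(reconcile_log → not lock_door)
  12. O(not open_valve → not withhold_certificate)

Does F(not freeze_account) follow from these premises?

Premise 2 is O(freeze_account → not stow_gear); even if O(not stow_gear) held, inferring O(freeze_account) would be affirming the consequent — invalid.
No other premise forces O(freeze_account). An ideal world satisfying every premise can still have not freeze_account true, so F(not freeze_account) is not derivable.

No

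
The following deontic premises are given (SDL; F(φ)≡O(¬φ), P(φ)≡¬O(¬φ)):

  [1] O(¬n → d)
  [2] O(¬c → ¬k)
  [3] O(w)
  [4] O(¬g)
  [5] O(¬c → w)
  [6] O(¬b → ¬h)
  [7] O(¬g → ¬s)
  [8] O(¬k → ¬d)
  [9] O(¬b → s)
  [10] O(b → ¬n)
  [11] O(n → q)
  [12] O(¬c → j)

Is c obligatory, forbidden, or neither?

Obligatory

Premise 4 gives O(¬g).
Premise 7 is O(¬g → ¬s); since O(¬g), deontic closure gives O(¬s).
Premise 9, O(¬b → s), contraposes to O(¬s → b); with O(¬s) we get O(b).
Applying K to premise 10 (O(b → ¬n)) and O(b) yields O(¬n).
With premise 1, O(¬n → d), the K-axiom yields O(d).
The contrapositive of premise 8 (O(¬k → ¬d)) is O(d → k), and O(d) is already established, so O(k).
The contrapositive of premise 2 (O(¬c → ¬k)) is O(k → c), and O(k) is already established, so O(c).
Premises 3, 5, 6, 11, 12 do not contribute to this derivation.
Hence c is obligatory.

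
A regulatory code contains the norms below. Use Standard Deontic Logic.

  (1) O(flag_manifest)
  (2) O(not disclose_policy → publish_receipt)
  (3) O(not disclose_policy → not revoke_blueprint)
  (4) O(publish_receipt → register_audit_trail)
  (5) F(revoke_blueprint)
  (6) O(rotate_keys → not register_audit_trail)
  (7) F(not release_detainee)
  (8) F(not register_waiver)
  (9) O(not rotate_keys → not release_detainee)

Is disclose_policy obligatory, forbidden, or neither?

Premise 7, F(not release_detainee), is equivalent to O(release_detainee).
Premise 9 is O(not rotate_keys → not release_detainee); contrapositively O(release_detainee → rotate_keys). Since O(release_detainee) holds, K gives O(rotate_keys).
From O(rotate_keys) and premise 6, O(rotate_keys → not register_audit_trail), we obtain O(not register_audit_trail).
Premise 4 is O(publish_receipt → register_audit_trail); contrapositively O(not register_audit_trail → not publish_receipt). Since O(not register_audit_trail) holds, K gives O(not publish_receipt).
The contrapositive of premise 2 (O(not disclose_policy → publish_receipt)) is O(not publish_receipt → disclose_policy), and O(not publish_receipt) is already established, so O(disclose_policy).
Premises 1, 3, 5, 8 do not contribute to this derivation.
Hence disclose_policy is obligatory.

Obligatory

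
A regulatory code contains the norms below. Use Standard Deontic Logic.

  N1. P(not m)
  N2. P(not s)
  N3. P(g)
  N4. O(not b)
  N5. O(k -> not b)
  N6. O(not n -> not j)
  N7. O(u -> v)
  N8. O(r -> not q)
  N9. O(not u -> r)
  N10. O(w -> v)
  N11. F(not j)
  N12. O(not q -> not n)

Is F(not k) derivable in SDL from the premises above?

Premise 5 is O(k -> not b); even if O(not b) held, inferring O(k) would be affirming the consequent — invalid.
No other premise forces O(k). An ideal world satisfying every premise can still have not k true, so F(not k) is not derivable.

No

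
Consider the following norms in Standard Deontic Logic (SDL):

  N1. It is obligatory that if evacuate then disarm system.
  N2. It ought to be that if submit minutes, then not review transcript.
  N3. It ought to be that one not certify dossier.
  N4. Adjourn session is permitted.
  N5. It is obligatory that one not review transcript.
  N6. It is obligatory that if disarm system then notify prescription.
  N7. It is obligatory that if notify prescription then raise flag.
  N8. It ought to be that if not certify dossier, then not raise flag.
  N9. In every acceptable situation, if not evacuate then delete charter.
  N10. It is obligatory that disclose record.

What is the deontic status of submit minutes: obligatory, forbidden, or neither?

Neither

Premise 2 is O(submit_minutes → ¬review_transcript); even if O(¬review_transcript) held, inferring O(submit_minutes) would be affirming the consequent — invalid.
No premise or chain of K-axiom applications forces O(submit_minutes), and none forces O(¬submit_minutes). So submit_minutes is neither obligatory nor forbidden under these norms.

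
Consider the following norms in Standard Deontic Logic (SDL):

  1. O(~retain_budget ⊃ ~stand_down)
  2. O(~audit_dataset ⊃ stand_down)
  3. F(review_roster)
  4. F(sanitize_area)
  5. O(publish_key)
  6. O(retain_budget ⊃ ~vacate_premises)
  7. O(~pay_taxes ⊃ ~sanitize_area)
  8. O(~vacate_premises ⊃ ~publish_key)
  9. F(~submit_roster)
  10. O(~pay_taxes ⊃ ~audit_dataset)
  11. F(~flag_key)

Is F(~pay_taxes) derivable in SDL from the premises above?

Premise 5 gives O(publish_key).
Premise 8 is O(~vacate_premises ⊃ ~publish_key); contrapositively O(publish_key ⊃ vacate_premises). Since O(publish_key) holds, K gives O(vacate_premises).
Premise 6 is O(retain_budget ⊃ ~vacate_premises); contrapositively O(vacate_premises ⊃ ~retain_budget). Since O(vacate_premises) holds, K gives O(~retain_budget).
From O(~retain_budget) and premise 1, O(~retain_budget ⊃ ~stand_down), we obtain O(~stand_down).
Premise 2, O(~audit_dataset ⊃ stand_down), contraposes to O(~stand_down ⊃ audit_dataset); with O(~stand_down) we get O(audit_dataset).
Premise 10 is O(~pay_taxes ⊃ ~audit_dataset); contrapositively O(audit_dataset ⊃ pay_taxes). Since O(audit_dataset) holds, K gives O(pay_taxes).
Premises 3, 4, 7, 9, 11 do not contribute to this derivation.
So O(pay_taxes) holds, i.e. F(~pay_taxes). The claim follows.

Yes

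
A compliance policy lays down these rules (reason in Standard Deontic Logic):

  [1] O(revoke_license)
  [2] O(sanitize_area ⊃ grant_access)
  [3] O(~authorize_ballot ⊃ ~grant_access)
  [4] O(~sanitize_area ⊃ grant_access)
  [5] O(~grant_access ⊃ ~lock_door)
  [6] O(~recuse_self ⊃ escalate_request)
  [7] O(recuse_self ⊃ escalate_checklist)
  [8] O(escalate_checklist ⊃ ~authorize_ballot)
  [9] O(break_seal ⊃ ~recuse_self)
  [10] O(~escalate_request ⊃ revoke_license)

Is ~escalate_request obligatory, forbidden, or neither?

Forbidden

By case analysis on ~sanitize_area: premise 4 gives O(~sanitize_area ⊃ grant_access) and premise 2 gives O(sanitize_area ⊃ grant_access), so O(grant_access) either way.
Premise 3, O(~authorize_ballot ⊃ ~grant_access), contraposes to O(grant_access ⊃ authorize_ballot); with O(grant_access) we get O(authorize_ballot).
The contrapositive of premise 8 (O(escalate_checklist ⊃ ~authorize_ballot)) is O(authorize_ballot ⊃ ~escalate_checklist), and O(authorize_ballot) is already established, so O(~escalate_checklist).
Premise 7 is O(recuse_self ⊃ escalate_checklist); contrapositively O(~escalate_checklist ⊃ ~recuse_self). Since O(~escalate_checklist) holds, K gives O(~recuse_self).
With premise 6, O(~recuse_self ⊃ escalate_request), the K-axiom yields O(escalate_request).
Premises 1, 5, 9, 10 do not contribute to this derivation.
Thus O(escalate_request), which is F(~escalate_request): ~escalate_request is forbidden.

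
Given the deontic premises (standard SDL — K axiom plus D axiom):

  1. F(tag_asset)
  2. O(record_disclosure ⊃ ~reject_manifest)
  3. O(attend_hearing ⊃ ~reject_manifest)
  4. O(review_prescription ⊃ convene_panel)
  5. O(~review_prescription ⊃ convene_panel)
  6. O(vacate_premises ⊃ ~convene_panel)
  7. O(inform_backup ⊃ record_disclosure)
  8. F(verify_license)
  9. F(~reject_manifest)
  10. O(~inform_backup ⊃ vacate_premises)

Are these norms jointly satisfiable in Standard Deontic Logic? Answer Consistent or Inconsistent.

Inconsistent

By case analysis on ~review_prescription: premise 5 gives O(~review_prescription ⊃ convene_panel) and premise 4 gives O(review_prescription ⊃ convene_panel), so O(convene_panel) either way.
Premise 6, O(vacate_premises ⊃ ~convene_panel), contraposes to O(convene_panel ⊃ ~vacate_premises); with O(convene_panel) we get O(~vacate_premises).
Premise 10 is O(~inform_backup ⊃ vacate_premises); contrapositively O(~vacate_premises ⊃ inform_backup). Since O(~vacate_premises) holds, K gives O(inform_backup).
Premise 7 is O(inform_backup ⊃ record_disclosure); since O(inform_backup), deontic closure gives O(record_disclosure).
Applying K to premise 2 (O(record_disclosure ⊃ ~reject_manifest)) and O(record_disclosure) yields O(~reject_manifest).
Yet premise 9 is F(~reject_manifest), i.e. O(reject_manifest).
We now have both O(~reject_manifest) and O(reject_manifest) — reject_manifest is simultaneously obligatory and forbidden, violating the D-axiom.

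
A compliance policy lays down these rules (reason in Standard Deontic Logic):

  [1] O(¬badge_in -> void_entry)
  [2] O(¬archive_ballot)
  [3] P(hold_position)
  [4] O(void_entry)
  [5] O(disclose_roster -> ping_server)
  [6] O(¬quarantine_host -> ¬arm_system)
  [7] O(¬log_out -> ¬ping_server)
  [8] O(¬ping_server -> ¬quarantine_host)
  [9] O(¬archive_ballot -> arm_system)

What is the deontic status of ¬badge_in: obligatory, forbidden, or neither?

Premise 1 is O(¬badge_in -> void_entry); even if O(void_entry) held, inferring O(¬badge_in) would be affirming the consequent — invalid.
No premise or chain of K-axiom applications forces O(¬badge_in), and none forces O(badge_in). So ¬badge_in is neither obligatory nor forbidden under these norms.

Neither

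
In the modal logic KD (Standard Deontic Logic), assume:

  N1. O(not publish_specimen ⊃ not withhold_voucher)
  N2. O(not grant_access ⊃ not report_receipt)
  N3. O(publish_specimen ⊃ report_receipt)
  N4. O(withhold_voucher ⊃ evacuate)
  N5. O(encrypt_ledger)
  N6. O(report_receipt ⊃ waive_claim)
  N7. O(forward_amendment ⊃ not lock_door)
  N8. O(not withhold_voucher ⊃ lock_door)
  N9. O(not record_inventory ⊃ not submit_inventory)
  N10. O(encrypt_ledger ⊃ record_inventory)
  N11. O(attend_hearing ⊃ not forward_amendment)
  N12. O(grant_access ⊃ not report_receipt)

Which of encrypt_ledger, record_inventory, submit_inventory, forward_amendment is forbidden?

Premises 2 and 12 are O(not grant_access ⊃ not report_receipt) and O(grant_access ⊃ not report_receipt); every ideal world satisfies not grant_access or grant_access, so in either case not report_receipt holds — hence O(not report_receipt).
Premise 3, O(publish_specimen ⊃ report_receipt), contraposes to O(not report_receipt ⊃ not publish_specimen); with O(not report_receipt) we get O(not publish_specimen).
From O(not publish_specimen) and premise 1, O(not publish_specimen ⊃ not withhold_voucher), we obtain O(not withhold_voucher).
Applying K to premise 8 (O(not withhold_voucher ⊃ lock_door)) and O(not withhold_voucher) yields O(lock_door).
The contrapositive of premise 7 (O(forward_amendment ⊃ not lock_door)) is O(lock_door ⊃ not forward_amendment), and O(lock_door) is already established, so O(not forward_amendment).
So O(not forward_amendment) holds, i.e. forward_amendment is forbidden. None of the other listed options is forbidden under the premises.

forward_amendment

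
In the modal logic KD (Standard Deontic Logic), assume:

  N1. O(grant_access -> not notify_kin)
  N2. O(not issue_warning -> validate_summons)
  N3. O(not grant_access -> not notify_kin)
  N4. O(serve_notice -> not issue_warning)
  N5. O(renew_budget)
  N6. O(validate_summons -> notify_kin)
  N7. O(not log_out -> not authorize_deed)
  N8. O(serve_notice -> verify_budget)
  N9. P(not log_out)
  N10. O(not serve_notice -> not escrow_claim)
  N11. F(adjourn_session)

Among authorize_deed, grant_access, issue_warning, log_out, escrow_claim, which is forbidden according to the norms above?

Premises 1 and 3 cover both cases: O(grant_access -> not notify_kin) and O(not grant_access -> not notify_kin). Since grant_access ∨ not grant_access is a tautology, O(not notify_kin) follows.
Premise 6, O(validate_summons -> notify_kin), contraposes to O(not notify_kin -> not validate_summons); with O(not notify_kin) we get O(not validate_summons).
Premise 2 is O(not issue_warning -> validate_summons); contrapositively O(not validate_summons -> issue_warning). Since O(not validate_summons) holds, K gives O(issue_warning).
Premise 4 is O(serve_notice -> not issue_warning); contrapositively O(issue_warning -> not serve_notice). Since O(issue_warning) holds, K gives O(not serve_notice).
With premise 10, O(not serve_notice -> not escrow_claim), the K-axiom yields O(not escrow_claim).
So O(not escrow_claim) holds, i.e. escrow_claim is forbidden. None of the other listed options is forbidden under the premises.

escrow_claim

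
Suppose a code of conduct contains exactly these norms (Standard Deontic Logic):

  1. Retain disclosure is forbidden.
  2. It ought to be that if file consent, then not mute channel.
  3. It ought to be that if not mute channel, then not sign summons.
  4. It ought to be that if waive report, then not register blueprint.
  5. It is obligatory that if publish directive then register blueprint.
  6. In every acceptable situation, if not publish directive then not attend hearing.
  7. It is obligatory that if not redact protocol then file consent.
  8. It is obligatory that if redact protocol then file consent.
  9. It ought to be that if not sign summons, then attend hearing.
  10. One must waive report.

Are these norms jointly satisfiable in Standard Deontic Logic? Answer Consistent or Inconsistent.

Premises 7 and 8 cover both cases: O(¬redact_protocol → file_consent) and O(redact_protocol → file_consent). Since ¬redact_protocol ∨ redact_protocol is a tautology, O(file_consent) follows.
Premise 2 is O(file_consent → ¬mute_channel); since O(file_consent), deontic closure gives O(¬mute_channel).
With premise 3, O(¬mute_channel → ¬sign_summons), the K-axiom yields O(¬sign_summons).
Premise 9 is O(¬sign_summons → attend_hearing); since O(¬sign_summons), deontic closure gives O(attend_hearing).
Premise 6 is O(¬publish_directive → ¬attend_hearing); contrapositively O(attend_hearing → publish_directive). Since O(attend_hearing) holds, K gives O(publish_directive).
Premise 5 is O(publish_directive → register_blueprint); since O(publish_directive), deontic closure gives O(register_blueprint).
The contrapositive of premise 4 (O(waive_report → ¬register_blueprint)) is O(register_blueprint → ¬waive_report), and O(register_blueprint) is already established, so O(¬waive_report).
However, premise 10 gives O(waive_report).
We now have both O(¬waive_report) and O(waive_report) — waive_report is simultaneously obligatory and forbidden, violating the D-axiom.

Inconsistent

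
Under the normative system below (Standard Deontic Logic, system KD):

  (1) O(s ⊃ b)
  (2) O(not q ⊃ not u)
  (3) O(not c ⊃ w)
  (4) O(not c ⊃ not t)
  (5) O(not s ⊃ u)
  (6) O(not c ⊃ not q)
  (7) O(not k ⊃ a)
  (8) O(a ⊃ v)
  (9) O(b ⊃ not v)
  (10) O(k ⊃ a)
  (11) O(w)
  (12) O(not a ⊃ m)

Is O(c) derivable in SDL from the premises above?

Premises 10 and 7 cover both cases: O(k ⊃ a) and O(not k ⊃ a). Since k ∨ not k is a tautology, O(a) follows.
Premise 8 is O(a ⊃ v); since O(a), deontic closure gives O(v).
Premise 9 is O(b ⊃ not v); contrapositively O(v ⊃ not b). Since O(v) holds, K gives O(not b).
Premise 1, O(s ⊃ b), contraposes to O(not b ⊃ not s); with O(not b) we get O(not s).
Premise 5 is O(not s ⊃ u); since O(not s), deontic closure gives O(u).
The contrapositive of premise 2 (O(not q ⊃ not u)) is O(u ⊃ q), and O(u) is already established, so O(q).
Premise 6 is O(not c ⊃ not q); contrapositively O(q ⊃ c). Since O(q) holds, K gives O(c).
Premises 3, 4, 11, 12 do not contribute to this derivation.
So O(c) follows.

Yes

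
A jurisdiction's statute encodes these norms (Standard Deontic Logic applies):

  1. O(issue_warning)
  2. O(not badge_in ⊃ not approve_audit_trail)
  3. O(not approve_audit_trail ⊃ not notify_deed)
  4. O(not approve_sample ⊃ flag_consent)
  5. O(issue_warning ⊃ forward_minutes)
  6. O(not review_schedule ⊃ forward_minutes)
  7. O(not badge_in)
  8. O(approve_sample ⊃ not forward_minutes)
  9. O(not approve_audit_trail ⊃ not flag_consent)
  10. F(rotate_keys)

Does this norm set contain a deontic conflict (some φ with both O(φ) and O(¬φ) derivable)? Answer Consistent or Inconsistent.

Premise 1 states O(issue_warning) outright.
With premise 5, O(issue_warning ⊃ forward_minutes), the K-axiom yields O(forward_minutes).
Premise 8 is O(approve_sample ⊃ not forward_minutes); contrapositively O(forward_minutes ⊃ not approve_sample). Since O(forward_minutes) holds, K gives O(not approve_sample).
With premise 4, O(not approve_sample ⊃ flag_consent), the K-axiom yields O(flag_consent).
The contrapositive of premise 9 (O(not approve_audit_trail ⊃ not flag_consent)) is O(flag_consent ⊃ approve_audit_trail), and O(flag_consent) is already established, so O(approve_audit_trail).
The contrapositive of premise 2 (O(not badge_in ⊃ not approve_audit_trail)) is O(approve_audit_trail ⊃ badge_in), and O(approve_audit_trail) is already established, so O(badge_in).
Yet premise 7 states O(not badge_in).
We now have both O(badge_in) and O(not badge_in) — badge_in is simultaneously obligatory and forbidden, violating the D-axiom.

Inconsistent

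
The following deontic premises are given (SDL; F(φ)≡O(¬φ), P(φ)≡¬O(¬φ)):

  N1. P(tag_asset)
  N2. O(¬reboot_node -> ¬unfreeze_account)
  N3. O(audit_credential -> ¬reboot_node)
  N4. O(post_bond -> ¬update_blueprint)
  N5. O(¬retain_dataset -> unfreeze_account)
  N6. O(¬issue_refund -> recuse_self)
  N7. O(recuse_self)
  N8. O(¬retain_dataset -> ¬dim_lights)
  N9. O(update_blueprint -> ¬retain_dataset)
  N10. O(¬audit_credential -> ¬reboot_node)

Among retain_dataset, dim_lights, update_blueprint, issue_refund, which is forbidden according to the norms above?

Premises 3 and 10 are O(audit_credential -> ¬reboot_node) and O(¬audit_credential -> ¬reboot_node); every ideal world satisfies audit_credential or ¬audit_credential, so in either case ¬reboot_node holds — hence O(¬reboot_node).
With premise 2, O(¬reboot_node -> ¬unfreeze_account), the K-axiom yields O(¬unfreeze_account).
The contrapositive of premise 5 (O(¬retain_dataset -> unfreeze_account)) is O(¬unfreeze_account -> retain_dataset), and O(¬unfreeze_account) is already established, so O(retain_dataset).
Premise 9, O(update_blueprint -> ¬retain_dataset), contraposes to O(retain_dataset -> ¬update_blueprint); with O(retain_dataset) we get O(¬update_blueprint).
So O(¬update_blueprint) holds, i.e. update_blueprint is forbidden. None of the other listed options is forbidden under the premises.

update_blueprint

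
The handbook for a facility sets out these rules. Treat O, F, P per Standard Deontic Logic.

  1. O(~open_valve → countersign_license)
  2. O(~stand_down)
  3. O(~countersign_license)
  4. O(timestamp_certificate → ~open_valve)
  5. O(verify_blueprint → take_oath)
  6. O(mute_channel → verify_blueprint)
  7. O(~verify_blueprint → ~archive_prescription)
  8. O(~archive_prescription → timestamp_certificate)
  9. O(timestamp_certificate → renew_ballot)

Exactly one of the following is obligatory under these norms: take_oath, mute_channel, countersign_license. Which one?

Premise 3 gives O(~countersign_license).
Premise 1, O(~open_valve → countersign_license), contraposes to O(~countersign_license → open_valve); with O(~countersign_license) we get O(open_valve).
Premise 4 is O(timestamp_certificate → ~open_valve); contrapositively O(open_valve → ~timestamp_certificate). Since O(open_valve) holds, K gives O(~timestamp_certificate).
The contrapositive of premise 8 (O(~archive_prescription → timestamp_certificate)) is O(~timestamp_certificate → archive_prescription), and O(~timestamp_certificate) is already established, so O(archive_prescription).
The contrapositive of premise 7 (O(~verify_blueprint → ~archive_prescription)) is O(archive_prescription → verify_blueprint), and O(archive_prescription) is already established, so O(verify_blueprint).
Premise 5 is O(verify_blueprint → take_oath); since O(verify_blueprint), deontic closure gives O(take_oath).
So O(take_oath) holds — take_oath is obligatory. None of the other listed options is made obligatory by any chain of premises.

take_oath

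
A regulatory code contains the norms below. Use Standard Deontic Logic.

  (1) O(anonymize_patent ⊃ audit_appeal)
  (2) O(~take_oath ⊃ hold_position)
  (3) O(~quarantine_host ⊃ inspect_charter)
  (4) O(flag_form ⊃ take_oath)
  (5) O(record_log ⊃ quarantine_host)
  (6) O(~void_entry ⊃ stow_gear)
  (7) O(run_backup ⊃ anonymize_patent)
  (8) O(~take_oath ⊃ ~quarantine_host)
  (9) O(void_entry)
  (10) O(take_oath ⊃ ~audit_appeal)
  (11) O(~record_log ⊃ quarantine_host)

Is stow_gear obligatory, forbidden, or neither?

Premise 6 is O(~void_entry ⊃ stow_gear), but O(~void_entry) is not derivable from the premises, so it does not yield O(stow_gear).
No premise or chain of K-axiom applications forces O(stow_gear), and none forces O(~stow_gear). So stow_gear is neither obligatory nor forbidden under these norms.

Neither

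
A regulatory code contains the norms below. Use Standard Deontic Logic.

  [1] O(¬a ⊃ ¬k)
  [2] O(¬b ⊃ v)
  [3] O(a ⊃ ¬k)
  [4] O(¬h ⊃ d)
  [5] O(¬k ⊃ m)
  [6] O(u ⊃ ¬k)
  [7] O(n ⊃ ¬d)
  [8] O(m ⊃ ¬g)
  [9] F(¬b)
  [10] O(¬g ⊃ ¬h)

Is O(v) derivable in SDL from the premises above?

Premise 2 is O(¬b ⊃ v), but O(¬b) is not derivable from the premises, so it does not yield O(v).
No other premise forces O(v). An ideal world satisfying every premise can still have v false, so O(v) is not derivable.

No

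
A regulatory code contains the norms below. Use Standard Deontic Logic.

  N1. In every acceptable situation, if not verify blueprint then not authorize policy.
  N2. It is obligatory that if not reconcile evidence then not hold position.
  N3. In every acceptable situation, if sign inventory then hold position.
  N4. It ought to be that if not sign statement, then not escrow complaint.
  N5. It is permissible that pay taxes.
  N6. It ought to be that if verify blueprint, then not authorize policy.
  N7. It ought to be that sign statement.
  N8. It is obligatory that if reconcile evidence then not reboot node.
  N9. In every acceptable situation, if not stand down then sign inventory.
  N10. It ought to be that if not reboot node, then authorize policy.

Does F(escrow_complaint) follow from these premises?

No

Premise 4 is O(¬sign_statement → ¬escrow_complaint), but O(¬sign_statement) is not derivable from the premises, so it does not yield O(¬escrow_complaint).
No other premise forces O(¬escrow_complaint). An ideal world satisfying every premise can still have escrow_complaint true, so F(escrow_complaint) is not derivable.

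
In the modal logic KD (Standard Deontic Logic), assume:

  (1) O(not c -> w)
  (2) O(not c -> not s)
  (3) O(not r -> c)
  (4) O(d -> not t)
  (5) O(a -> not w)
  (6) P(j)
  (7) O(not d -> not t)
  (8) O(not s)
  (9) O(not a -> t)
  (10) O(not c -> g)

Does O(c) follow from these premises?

By case analysis on not d: premise 7 gives O(not d -> not t) and premise 4 gives O(d -> not t), so O(not t) either way.
The contrapositive of premise 9 (O(not a -> t)) is O(not t -> a), and O(not t) is already established, so O(a).
From O(a) and premise 5, O(a -> not w), we obtain O(not w).
Premise 1 is O(not c -> w); contrapositively O(not w -> c). Since O(not w) holds, K gives O(c).
Premises 2, 3, 6, 8, 10 do not contribute to this derivation.
So O(c) follows.

Yes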